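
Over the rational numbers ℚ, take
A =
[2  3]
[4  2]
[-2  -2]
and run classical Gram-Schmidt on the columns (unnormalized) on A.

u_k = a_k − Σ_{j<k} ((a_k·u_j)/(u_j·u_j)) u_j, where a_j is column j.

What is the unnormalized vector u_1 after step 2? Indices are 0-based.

u_1 = (3/2, -1, -1/2)

Step 1: u_0 = a_0 = (2, 4, -2).
Step 2: u_1 = a_1 − (3/4)·u_0 = (3/2, -1, -1/2).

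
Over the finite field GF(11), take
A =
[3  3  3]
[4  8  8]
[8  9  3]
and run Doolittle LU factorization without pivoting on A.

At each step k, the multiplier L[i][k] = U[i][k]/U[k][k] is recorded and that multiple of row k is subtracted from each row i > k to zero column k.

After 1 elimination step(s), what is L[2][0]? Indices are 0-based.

[col 0] pivot 3
  R1 -= 5*R0 → (0, 4, 4)  (L[1][0] := 5)
  R2 -= 10*R0 → (0, 1, 6)  (L[2][0] := 10)

L[2][0] = 10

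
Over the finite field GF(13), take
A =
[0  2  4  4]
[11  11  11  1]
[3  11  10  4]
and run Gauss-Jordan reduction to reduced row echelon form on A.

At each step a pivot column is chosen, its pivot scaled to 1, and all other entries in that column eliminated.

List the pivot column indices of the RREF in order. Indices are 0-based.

pivot columns: 0, 1, 2

pivot(0,0): swap R0↔R1
pivot(0,0)=11: scale R0 → (1, 1, 1, 6)
  clear (2,0): R2 −= (3)R0 → (0, 8, 7, 12)
pivot(1,1)=2: scale R1 → (0, 1, 2, 2)
  clear (0,1): R0 −= (1)R1 → (1, 0, 12, 4)
  clear (2,1): R2 −= (8)R1 → (0, 0, 4, 9)
pivot(2,2)=4: scale R2 → (0, 0, 1, 12)
  clear (0,2): R0 −= (12)R2 → (1, 0, 0, 3)
  clear (1,2): R1 −= (2)R2 → (0, 1, 0, 4)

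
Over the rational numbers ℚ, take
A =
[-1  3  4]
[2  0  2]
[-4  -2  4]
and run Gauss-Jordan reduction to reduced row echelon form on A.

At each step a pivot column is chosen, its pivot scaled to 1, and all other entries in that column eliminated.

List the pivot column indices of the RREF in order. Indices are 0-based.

pivot columns: 0, 1, 2

[1] R0 /= -1  ⇒  (1, -3, -4)
     R1 -= 2·R0  ⇒  (0, 6, 10)
     R2 -= -4·R0  ⇒  (0, -14, -12)
[2] R1 /= 6  ⇒  (0, 1, 5/3)
     R0 -= -3·R1  ⇒  (1, 0, 1)
     R2 -= -14·R1  ⇒  (0, 0, 34/3)
[3] R2 /= 34/3  ⇒  (0, 0, 1)
     R0 -= 1·R2  ⇒  (1, 0, 0)
     R1 -= 5/3·R2  ⇒  (0, 1, 0)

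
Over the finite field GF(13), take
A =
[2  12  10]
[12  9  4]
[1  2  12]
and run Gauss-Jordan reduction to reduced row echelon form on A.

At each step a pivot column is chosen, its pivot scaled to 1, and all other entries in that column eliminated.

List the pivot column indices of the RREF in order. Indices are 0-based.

step 1: normalize row 0 (÷2) = (1, 6, 5)
  row 1: subtract 12×row0 = (0, 2, 9)
  row 2: subtract 1×row0 = (0, 9, 7)
step 2: normalize row 1 (÷2) = (0, 1, 11)
  row 0: subtract 6×row1 = (1, 0, 4)
  row 2: subtract 9×row1 = (0, 0, 12)
step 3: normalize row 2 (÷12) = (0, 0, 1)
  row 0: subtract 4×row2 = (1, 0, 0)
  row 1: subtract 11×row2 = (0, 1, 0)

pivot columns: 0, 1, 2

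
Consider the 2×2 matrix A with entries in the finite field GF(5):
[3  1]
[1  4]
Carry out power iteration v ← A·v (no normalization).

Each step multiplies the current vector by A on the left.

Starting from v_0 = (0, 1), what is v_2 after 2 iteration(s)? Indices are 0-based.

v_2 = (2, 2)

v_0 = (0, 1).
v_1 = A·v_0 = (1, 4).
v_2 = A·v_1 = (2, 2).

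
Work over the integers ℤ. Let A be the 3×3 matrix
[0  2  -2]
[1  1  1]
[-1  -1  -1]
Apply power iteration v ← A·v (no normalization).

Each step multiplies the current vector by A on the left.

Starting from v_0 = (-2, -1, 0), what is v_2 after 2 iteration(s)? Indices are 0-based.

v_2 = (-12, -2, 2)

v_0 = (-2, -1, 0).
v_1 = A·v_0 = (-2, -3, 3).
v_2 = A·v_1 = (-12, -2, 2).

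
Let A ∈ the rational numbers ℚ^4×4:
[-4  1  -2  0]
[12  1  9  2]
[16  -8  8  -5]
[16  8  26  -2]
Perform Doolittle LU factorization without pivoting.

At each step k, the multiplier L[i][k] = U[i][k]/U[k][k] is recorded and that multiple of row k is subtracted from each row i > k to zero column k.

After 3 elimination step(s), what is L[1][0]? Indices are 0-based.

L[1][0] = -3

[col 0] pivot -4
  R1 -= -3*R0 → (0, 4, 3, 2)  (L[1][0] := -3)
  R2 -= -4*R0 → (0, -4, 0, -5)  (L[2][0] := -4)
  R3 -= -4*R0 → (0, 12, 18, -2)  (L[3][0] := -4)
[col 1] pivot 4
  R2 -= -1*R1 → (0, 0, 3, -3)  (L[2][1] := -1)
  R3 -= 3*R1 → (0, 0, 9, -8)  (L[3][1] := 3)
[col 2] pivot 3
  R3 -= 3*R2 → (0, 0, 0, 1)  (L[3][2] := 3)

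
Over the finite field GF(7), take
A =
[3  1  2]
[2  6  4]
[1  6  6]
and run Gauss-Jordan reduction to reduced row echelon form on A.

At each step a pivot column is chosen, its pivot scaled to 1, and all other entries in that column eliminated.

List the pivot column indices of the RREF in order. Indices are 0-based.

pivot columns: 0, 1, 2

step 1: normalize row 0 (÷3) = (1, 5, 3)
  row 1: subtract 2×row0 = (0, 3, 5)
  row 2: subtract 1×row0 = (0, 1, 3)
step 2: normalize row 1 (÷3) = (0, 1, 4)
  row 0: subtract 5×row1 = (1, 0, 4)
  row 2: subtract 1×row1 = (0, 0, 6)
step 3: normalize row 2 (÷6) = (0, 0, 1)
  row 0: subtract 4×row2 = (1, 0, 0)
  row 1: subtract 4×row2 = (0, 1, 0)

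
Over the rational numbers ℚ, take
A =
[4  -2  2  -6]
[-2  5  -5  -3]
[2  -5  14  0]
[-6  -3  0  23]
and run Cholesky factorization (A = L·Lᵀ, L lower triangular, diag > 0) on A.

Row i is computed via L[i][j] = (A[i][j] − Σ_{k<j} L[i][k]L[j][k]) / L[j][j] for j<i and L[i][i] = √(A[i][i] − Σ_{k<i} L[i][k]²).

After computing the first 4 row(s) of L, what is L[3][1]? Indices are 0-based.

Step 1: L[0][0] = √(4) = 2.
  L[1][0] = (-2) / L[0][0] = -1.
Step 2: L[1][1] = √(4) = 2.
  L[2][0] = (2) / L[0][0] = 1.
  L[2][1] = (-4) / L[1][1] = -2.
Step 3: L[2][2] = √(9) = 3.
  L[3][0] = (-6) / L[0][0] = -3.
  L[3][1] = (-6) / L[1][1] = -3.
  L[3][2] = (-3) / L[2][2] = -1.
Step 4: L[3][3] = √(4) = 2.

L[3][1] = -3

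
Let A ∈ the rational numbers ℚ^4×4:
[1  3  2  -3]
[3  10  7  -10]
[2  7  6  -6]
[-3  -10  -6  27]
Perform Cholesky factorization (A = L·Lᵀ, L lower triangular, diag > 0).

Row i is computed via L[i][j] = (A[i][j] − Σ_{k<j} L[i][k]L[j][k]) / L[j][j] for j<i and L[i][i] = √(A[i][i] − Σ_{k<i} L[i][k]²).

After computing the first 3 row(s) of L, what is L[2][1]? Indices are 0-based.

Step 1: L[0][0] = √(1) = 1.
  L[1][0] = (3) / L[0][0] = 3.
Step 2: L[1][1] = √(1) = 1.
  L[2][0] = (2) / L[0][0] = 2.
  L[2][1] = (1) / L[1][1] = 1.
Step 3: L[2][2] = √(1) = 1.

L[2][1] = 1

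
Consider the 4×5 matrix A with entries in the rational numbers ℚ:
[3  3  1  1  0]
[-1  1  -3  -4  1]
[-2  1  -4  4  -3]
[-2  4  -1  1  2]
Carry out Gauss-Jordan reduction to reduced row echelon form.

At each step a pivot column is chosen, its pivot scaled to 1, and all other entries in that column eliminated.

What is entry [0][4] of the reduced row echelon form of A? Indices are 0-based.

step 1: normalize row 0 (÷3) = (1, 1, 1/3, 1/3, 0)
  row 1: subtract -1×row0 = (0, 2, -8/3, -11/3, 1)
  row 2: subtract -2×row0 = (0, 3, -10/3, 14/3, -3)
  row 3: subtract -2×row0 = (0, 6, -1/3, 5/3, 2)
step 2: normalize row 1 (÷2) = (0, 1, -4/3, -11/6, 1/2)
  row 0: subtract 1×row1 = (1, 0, 5/3, 13/6, -1/2)
  row 2: subtract 3×row1 = (0, 0, 2/3, 61/6, -9/2)
  row 3: subtract 6×row1 = (0, 0, 23/3, 38/3, -1)
step 3: normalize row 2 (÷2/3) = (0, 0, 1, 61/4, -27/4)
  row 0: subtract 5/3×row2 = (1, 0, 0, -93/4, 43/4)
  row 1: subtract -4/3×row2 = (0, 1, 0, 37/2, -17/2)
  row 3: subtract 23/3×row2 = (0, 0, 0, -417/4, 203/4)
step 4: normalize row 3 (÷-417/4) = (0, 0, 0, 1, -203/417)
  row 0: subtract -93/4×row3 = (1, 0, 0, 0, -79/139)
  row 1: subtract 37/2×row3 = (0, 1, 0, 0, 211/417)
  row 2: subtract 61/4×row3 = (0, 0, 1, 0, 281/417)

M[0][4] = -79/139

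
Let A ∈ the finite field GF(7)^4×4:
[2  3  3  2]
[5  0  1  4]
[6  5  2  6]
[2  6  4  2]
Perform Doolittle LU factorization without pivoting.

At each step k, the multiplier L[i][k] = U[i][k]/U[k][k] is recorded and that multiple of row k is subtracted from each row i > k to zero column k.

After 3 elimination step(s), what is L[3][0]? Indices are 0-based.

L[3][0] = 1

[col 0] pivot 2
  R1 -= 6*R0 → (0, 3, 4, 6)  (L[1][0] := 6)
  R2 -= 3*R0 → (0, 3, 0, 0)  (L[2][0] := 3)
  R3 -= 1*R0 → (0, 3, 1, 0)  (L[3][0] := 1)
[col 1] pivot 3
  R2 -= 1*R1 → (0, 0, 3, 1)  (L[2][1] := 1)
  R3 -= 1*R1 → (0, 0, 4, 1)  (L[3][1] := 1)
[col 2] pivot 3
  R3 -= 6*R2 → (0, 0, 0, 2)  (L[3][2] := 6)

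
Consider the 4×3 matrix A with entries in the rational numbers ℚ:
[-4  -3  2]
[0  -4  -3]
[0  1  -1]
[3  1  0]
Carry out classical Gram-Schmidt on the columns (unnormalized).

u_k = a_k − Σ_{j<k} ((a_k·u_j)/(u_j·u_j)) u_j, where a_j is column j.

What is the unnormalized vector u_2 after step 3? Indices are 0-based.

Step 1: u_0 = a_0 = (-4, 0, 0, 3).
Step 2: u_1 = a_1 − (3/5)·u_0 = (-3/5, -4, 1, -4/5).
Step 3: u_2 = a_2 − (-8/25)·u_0 − (49/90)·u_1 = (157/150, -37/45, -139/90, 314/225).

u_2 = (157/150, -37/45, -139/90, 314/225)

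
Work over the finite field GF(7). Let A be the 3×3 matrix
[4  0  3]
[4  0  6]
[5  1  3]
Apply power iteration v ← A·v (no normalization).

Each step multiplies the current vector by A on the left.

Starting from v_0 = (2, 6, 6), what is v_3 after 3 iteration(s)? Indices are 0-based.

v_0 = (2, 6, 6).
v_1 = A·v_0 = (5, 2, 6).
v_2 = A·v_1 = (3, 0, 3).
v_3 = A·v_2 = (0, 2, 3).

v_3 = (0, 2, 3)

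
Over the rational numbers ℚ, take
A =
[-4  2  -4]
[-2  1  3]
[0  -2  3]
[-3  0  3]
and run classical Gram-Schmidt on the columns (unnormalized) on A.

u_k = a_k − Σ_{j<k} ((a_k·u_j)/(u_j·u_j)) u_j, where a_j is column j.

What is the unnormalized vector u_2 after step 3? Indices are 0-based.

Step 1: u_0 = a_0 = (-4, -2, 0, -3).
Step 2: u_1 = a_1 − (-10/29)·u_0 = (18/29, 9/29, -2, -30/29).
Step 3: u_2 = a_2 − (1/29)·u_0 − (-309/161)·u_1 = (-430/161, 590/161, -135/161, 180/161).

u_2 = (-430/161, 590/161, -135/161, 180/161)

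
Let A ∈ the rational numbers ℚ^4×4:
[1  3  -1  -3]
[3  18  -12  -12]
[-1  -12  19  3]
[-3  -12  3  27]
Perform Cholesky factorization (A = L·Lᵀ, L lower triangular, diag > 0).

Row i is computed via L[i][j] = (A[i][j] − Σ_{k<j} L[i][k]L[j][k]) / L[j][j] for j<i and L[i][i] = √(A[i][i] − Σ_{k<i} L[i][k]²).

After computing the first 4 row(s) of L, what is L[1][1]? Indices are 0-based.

L[1][1] = 3

Step 1: L[0][0] = √(1) = 1.
  L[1][0] = (3) / L[0][0] = 3.
Step 2: L[1][1] = √(9) = 3.
  L[2][0] = (-1) / L[0][0] = -1.
  L[2][1] = (-9) / L[1][1] = -3.
Step 3: L[2][2] = √(9) = 3.
  L[3][0] = (-3) / L[0][0] = -3.
  L[3][1] = (-3) / L[1][1] = -1.
  L[3][2] = (-3) / L[2][2] = -1.
Step 4: L[3][3] = √(16) = 4.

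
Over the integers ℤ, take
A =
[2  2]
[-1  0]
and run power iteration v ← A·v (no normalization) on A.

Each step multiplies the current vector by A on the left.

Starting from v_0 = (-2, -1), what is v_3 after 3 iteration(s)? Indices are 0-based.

v_0 = (-2, -1).
v_1 = A·v_0 = (-6, 2).
v_2 = A·v_1 = (-8, 6).
v_3 = A·v_2 = (-4, 8).

v_3 = (-4, 8)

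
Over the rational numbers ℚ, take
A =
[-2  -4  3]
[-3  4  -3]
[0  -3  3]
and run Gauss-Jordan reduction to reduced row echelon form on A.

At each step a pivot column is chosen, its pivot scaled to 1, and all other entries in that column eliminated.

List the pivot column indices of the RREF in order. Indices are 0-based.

pivot(0,0)=-2: scale R0 → (1, 2, -3/2)
  clear (1,0): R1 −= (-3)R0 → (0, 10, -15/2)
pivot(1,1)=10: scale R1 → (0, 1, -3/4)
  clear (0,1): R0 −= (2)R1 → (1, 0, 0)
  clear (2,1): R2 −= (-3)R1 → (0, 0, 3/4)
pivot(2,2)=3/4: scale R2 → (0, 0, 1)
  clear (1,2): R1 −= (-3/4)R2 → (0, 1, 0)

pivot columns: 0, 1, 2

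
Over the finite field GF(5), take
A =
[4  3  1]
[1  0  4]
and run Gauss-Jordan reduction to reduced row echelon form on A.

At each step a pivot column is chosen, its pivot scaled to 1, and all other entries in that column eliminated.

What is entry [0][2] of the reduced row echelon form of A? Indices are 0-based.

M[0][2] = 4

step 1: normalize row 0 (÷4) = (1, 2, 4)
  row 1: subtract 1×row0 = (0, 3, 0)
step 2: normalize row 1 (÷3) = (0, 1, 0)
  row 0: subtract 2×row1 = (1, 0, 4)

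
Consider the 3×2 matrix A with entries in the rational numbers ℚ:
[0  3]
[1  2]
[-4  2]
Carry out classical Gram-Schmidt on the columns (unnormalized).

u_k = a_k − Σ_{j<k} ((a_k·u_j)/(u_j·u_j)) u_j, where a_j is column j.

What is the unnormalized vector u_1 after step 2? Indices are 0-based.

u_1 = (3, 40/17, 10/17)

Step 1: u_0 = a_0 = (0, 1, -4).
Step 2: u_1 = a_1 − (-6/17)·u_0 = (3, 40/17, 10/17).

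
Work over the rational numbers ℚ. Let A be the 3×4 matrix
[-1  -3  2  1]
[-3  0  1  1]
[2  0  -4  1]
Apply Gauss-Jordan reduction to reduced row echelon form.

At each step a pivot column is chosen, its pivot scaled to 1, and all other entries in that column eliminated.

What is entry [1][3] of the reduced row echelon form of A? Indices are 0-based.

M[1][3] = -1/2

step 1: normalize row 0 (÷-1) = (1, 3, -2, -1)
  row 1: subtract -3×row0 = (0, 9, -5, -2)
  row 2: subtract 2×row0 = (0, -6, 0, 3)
step 2: normalize row 1 (÷9) = (0, 1, -5/9, -2/9)
  row 0: subtract 3×row1 = (1, 0, -1/3, -1/3)
  row 2: subtract -6×row1 = (0, 0, -10/3, 5/3)
step 3: normalize row 2 (÷-10/3) = (0, 0, 1, -1/2)
  row 0: subtract -1/3×row2 = (1, 0, 0, -1/2)
  row 1: subtract -5/9×row2 = (0, 1, 0, -1/2)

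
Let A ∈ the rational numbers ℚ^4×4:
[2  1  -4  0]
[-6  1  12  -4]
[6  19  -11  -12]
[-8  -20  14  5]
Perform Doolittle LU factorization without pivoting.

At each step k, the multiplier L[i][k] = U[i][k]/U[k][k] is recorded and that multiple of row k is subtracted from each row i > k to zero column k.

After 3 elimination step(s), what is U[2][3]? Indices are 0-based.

U[2][3] = 4

Step 1: pivot at (0,0) is 2.
  row1 ← row1 − (-3)·row0  ⇒  L[1][0]=-3, U row1=(0, 4, 0, -4)
  row2 ← row2 − (3)·row0  ⇒  L[2][0]=3, U row2=(0, 16, 1, -12)
  row3 ← row3 − (-4)·row0  ⇒  L[3][0]=-4, U row3=(0, -16, -2, 5)
Step 2: pivot at (1,1) is 4.
  row2 ← row2 − (4)·row1  ⇒  L[2][1]=4, U row2=(0, 0, 1, 4)
  row3 ← row3 − (-4)·row1  ⇒  L[3][1]=-4, U row3=(0, 0, -2, -11)
Step 3: pivot at (2,2) is 1.
  row3 ← row3 − (-2)·row2  ⇒  L[3][2]=-2, U row3=(0, 0, 0, -3)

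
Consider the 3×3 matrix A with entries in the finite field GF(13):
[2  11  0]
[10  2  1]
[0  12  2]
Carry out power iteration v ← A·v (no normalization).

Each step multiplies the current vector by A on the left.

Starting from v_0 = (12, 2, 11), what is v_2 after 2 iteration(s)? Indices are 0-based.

v_0 = (12, 2, 11).
v_1 = A·v_0 = (7, 5, 7).
v_2 = A·v_1 = (4, 9, 9).

v_2 = (4, 9, 9)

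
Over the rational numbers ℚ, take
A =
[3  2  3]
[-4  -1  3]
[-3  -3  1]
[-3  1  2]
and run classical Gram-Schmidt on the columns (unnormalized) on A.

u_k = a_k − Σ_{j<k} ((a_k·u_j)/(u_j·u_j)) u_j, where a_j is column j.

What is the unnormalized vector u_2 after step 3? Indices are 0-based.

u_2 = (1247/389, 597/389, 587/389, -136/389)

Step 1: u_0 = a_0 = (3, -4, -3, -3).
Step 2: u_1 = a_1 − (16/43)·u_0 = (38/43, 21/43, -81/43, 91/43).
Step 3: u_2 = a_2 − (-12/43)·u_0 − (278/389)·u_1 = (1247/389, 597/389, 587/389, -136/389).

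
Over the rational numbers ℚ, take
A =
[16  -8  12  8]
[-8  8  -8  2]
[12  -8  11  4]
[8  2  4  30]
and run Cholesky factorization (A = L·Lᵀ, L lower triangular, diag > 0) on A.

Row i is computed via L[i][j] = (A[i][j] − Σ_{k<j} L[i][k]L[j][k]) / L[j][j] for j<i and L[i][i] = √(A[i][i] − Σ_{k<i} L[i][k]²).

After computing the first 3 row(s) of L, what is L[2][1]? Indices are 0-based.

L[2][1] = -1

Step 1: L[0][0] = √(16) = 4.
  L[1][0] = (-8) / L[0][0] = -2.
Step 2: L[1][1] = √(4) = 2.
  L[2][0] = (12) / L[0][0] = 3.
  L[2][1] = (-2) / L[1][1] = -1.
Step 3: L[2][2] = √(1) = 1.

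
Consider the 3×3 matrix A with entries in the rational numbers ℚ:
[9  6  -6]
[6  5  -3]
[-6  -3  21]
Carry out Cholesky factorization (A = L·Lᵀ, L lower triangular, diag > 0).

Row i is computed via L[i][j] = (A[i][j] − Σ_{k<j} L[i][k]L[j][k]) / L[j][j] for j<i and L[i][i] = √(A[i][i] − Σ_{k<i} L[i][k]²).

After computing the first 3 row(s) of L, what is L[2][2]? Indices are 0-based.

Step 1: L[0][0] = √(9) = 3.
  L[1][0] = (6) / L[0][0] = 2.
Step 2: L[1][1] = √(1) = 1.
  L[2][0] = (-6) / L[0][0] = -2.
  L[2][1] = (1) / L[1][1] = 1.
Step 3: L[2][2] = √(16) = 4.

L[2][2] = 4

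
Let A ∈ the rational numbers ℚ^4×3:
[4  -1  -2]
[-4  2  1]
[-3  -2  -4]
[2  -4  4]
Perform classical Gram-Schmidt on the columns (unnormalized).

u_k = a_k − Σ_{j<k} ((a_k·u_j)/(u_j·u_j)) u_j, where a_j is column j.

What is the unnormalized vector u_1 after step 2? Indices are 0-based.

Step 1: u_0 = a_0 = (4, -4, -3, 2).
Step 2: u_1 = a_1 − (-14/45)·u_0 = (11/45, 34/45, -44/15, -152/45).

u_1 = (11/45, 34/45, -44/15, -152/45)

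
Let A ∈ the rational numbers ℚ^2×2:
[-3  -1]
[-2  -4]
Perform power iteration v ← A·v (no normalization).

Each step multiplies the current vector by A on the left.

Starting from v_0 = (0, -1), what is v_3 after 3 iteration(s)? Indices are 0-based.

v_0 = (0, -1).
v_1 = A·v_0 = (1, 4).
v_2 = A·v_1 = (-7, -18).
v_3 = A·v_2 = (39, 86).

v_3 = (39, 86)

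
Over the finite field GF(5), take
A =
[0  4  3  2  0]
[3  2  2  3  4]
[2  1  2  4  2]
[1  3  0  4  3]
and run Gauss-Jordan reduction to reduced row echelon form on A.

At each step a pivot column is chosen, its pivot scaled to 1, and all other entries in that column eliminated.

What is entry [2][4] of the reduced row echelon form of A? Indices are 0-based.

pivot(0,0): swap R0↔R1
pivot(0,0)=3: scale R0 → (1, 4, 4, 1, 3)
  clear (2,0): R2 −= (2)R0 → (0, 3, 4, 2, 1)
  clear (3,0): R3 −= (1)R0 → (0, 4, 1, 3, 0)
pivot(1,1)=4: scale R1 → (0, 1, 2, 3, 0)
  clear (0,1): R0 −= (4)R1 → (1, 0, 1, 4, 3)
  clear (2,1): R2 −= (3)R1 → (0, 0, 3, 3, 1)
  clear (3,1): R3 −= (4)R1 → (0, 0, 3, 1, 0)
pivot(2,2)=3: scale R2 → (0, 0, 1, 1, 2)
  clear (0,2): R0 −= (1)R2 → (1, 0, 0, 3, 1)
  clear (1,2): R1 −= (2)R2 → (0, 1, 0, 1, 1)
  clear (3,2): R3 −= (3)R2 → (0, 0, 0, 3, 4)
pivot(3,3)=3: scale R3 → (0, 0, 0, 1, 3)
  clear (0,3): R0 −= (3)R3 → (1, 0, 0, 0, 2)
  clear (1,3): R1 −= (1)R3 → (0, 1, 0, 0, 3)
  clear (2,3): R2 −= (1)R3 → (0, 0, 1, 0, 4)

M[2][4] = 4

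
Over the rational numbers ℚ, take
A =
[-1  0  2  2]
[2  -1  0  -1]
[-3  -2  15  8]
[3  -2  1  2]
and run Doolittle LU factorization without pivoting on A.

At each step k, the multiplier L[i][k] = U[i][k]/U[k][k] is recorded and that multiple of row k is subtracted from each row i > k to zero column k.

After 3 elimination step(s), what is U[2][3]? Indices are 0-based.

U[2][3] = -4

Step 1: pivot at (0,0) is -1.
  row1 ← row1 − (-2)·row0  ⇒  L[1][0]=-2, U row1=(0, -1, 4, 3)
  row2 ← row2 − (3)·row0  ⇒  L[2][0]=3, U row2=(0, -2, 9, 2)
  row3 ← row3 − (-3)·row0  ⇒  L[3][0]=-3, U row3=(0, -2, 7, 8)
Step 2: pivot at (1,1) is -1.
  row2 ← row2 − (2)·row1  ⇒  L[2][1]=2, U row2=(0, 0, 1, -4)
  row3 ← row3 − (2)·row1  ⇒  L[3][1]=2, U row3=(0, 0, -1, 2)
Step 3: pivot at (2,2) is 1.
  row3 ← row3 − (-1)·row2  ⇒  L[3][2]=-1, U row3=(0, 0, 0, -2)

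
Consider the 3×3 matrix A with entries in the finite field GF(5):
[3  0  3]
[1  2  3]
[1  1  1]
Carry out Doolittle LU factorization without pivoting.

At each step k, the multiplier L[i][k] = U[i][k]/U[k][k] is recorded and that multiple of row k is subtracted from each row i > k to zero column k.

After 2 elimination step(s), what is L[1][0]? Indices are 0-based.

L[1][0] = 2

k=0: U[0][0]=3
  eliminate (1,0): mult=2, new row 1: (0, 2, 2); set L[1][0]=2
  eliminate (2,0): mult=2, new row 2: (0, 1, 0); set L[2][0]=2
k=1: U[1][1]=2
  eliminate (2,1): mult=3, new row 2: (0, 0, 4); set L[2][1]=3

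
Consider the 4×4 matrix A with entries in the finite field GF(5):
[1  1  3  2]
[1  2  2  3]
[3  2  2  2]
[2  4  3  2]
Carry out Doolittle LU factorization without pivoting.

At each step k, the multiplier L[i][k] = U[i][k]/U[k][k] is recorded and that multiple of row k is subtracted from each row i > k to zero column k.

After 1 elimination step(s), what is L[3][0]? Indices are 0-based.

L[3][0] = 2

k=0: U[0][0]=1
  eliminate (1,0): mult=1, new row 1: (0, 1, 4, 1); set L[1][0]=1
  eliminate (2,0): mult=3, new row 2: (0, 4, 3, 1); set L[2][0]=3
  eliminate (3,0): mult=2, new row 3: (0, 2, 2, 3); set L[3][0]=2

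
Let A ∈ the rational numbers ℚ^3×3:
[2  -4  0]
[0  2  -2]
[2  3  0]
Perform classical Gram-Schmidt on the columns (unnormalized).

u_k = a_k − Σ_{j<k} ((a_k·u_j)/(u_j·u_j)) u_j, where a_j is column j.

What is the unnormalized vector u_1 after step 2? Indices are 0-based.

u_1 = (-7/2, 2, 7/2)

Step 1: u_0 = a_0 = (2, 0, 2).
Step 2: u_1 = a_1 − (-1/4)·u_0 = (-7/2, 2, 7/2).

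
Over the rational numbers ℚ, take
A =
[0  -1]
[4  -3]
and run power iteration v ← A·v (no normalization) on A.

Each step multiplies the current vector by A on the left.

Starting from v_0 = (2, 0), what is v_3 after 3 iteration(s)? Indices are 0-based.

v_0 = (2, 0).
v_1 = A·v_0 = (0, 8).
v_2 = A·v_1 = (-8, -24).
v_3 = A·v_2 = (24, 40).

v_3 = (24, 40)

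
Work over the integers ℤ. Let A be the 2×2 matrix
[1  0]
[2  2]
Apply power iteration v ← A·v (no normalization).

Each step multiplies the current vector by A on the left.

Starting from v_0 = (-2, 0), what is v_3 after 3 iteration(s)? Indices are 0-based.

v_0 = (-2, 0).
v_1 = A·v_0 = (-2, -4).
v_2 = A·v_1 = (-2, -12).
v_3 = A·v_2 = (-2, -28).

v_3 = (-2, -28)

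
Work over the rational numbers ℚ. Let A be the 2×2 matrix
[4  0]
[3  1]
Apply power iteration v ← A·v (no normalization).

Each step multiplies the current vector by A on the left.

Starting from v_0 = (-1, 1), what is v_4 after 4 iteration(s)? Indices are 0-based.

v_4 = (-256, -254)

v_0 = (-1, 1).
v_1 = A·v_0 = (-4, -2).
v_2 = A·v_1 = (-16, -14).
v_3 = A·v_2 = (-64, -62).
v_4 = A·v_3 = (-256, -254).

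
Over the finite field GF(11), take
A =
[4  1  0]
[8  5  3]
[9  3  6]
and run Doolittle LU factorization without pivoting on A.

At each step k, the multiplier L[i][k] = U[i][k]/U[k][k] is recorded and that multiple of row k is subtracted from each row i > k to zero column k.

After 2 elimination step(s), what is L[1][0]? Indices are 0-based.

[col 0] pivot 4
  R1 -= 2*R0 → (0, 3, 3)  (L[1][0] := 2)
  R2 -= 5*R0 → (0, 9, 6)  (L[2][0] := 5)
[col 1] pivot 3
  R2 -= 3*R1 → (0, 0, 8)  (L[2][1] := 3)

L[1][0] = 2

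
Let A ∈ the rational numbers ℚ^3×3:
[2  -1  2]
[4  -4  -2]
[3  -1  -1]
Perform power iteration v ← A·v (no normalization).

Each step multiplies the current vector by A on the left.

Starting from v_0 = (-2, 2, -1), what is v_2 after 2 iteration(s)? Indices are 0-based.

v_0 = (-2, 2, -1).
v_1 = A·v_0 = (-8, -14, -7).
v_2 = A·v_1 = (-16, 38, -3).

v_2 = (-16, 38, -3)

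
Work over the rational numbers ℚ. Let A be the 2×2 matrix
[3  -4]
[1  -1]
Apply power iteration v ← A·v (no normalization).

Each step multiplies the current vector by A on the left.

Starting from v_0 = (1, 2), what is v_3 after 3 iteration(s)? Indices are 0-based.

v_0 = (1, 2).
v_1 = A·v_0 = (-5, -1).
v_2 = A·v_1 = (-11, -4).
v_3 = A·v_2 = (-17, -7).

v_3 = (-17, -7)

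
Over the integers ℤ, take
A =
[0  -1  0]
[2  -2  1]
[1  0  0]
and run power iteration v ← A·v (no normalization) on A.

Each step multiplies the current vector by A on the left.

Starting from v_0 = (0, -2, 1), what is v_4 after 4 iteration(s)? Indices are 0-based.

v_0 = (0, -2, 1).
v_1 = A·v_0 = (2, 5, 0).
v_2 = A·v_1 = (-5, -6, 2).
v_3 = A·v_2 = (6, 4, -5).
v_4 = A·v_3 = (-4, -1, 6).

v_4 = (-4, -1, 6)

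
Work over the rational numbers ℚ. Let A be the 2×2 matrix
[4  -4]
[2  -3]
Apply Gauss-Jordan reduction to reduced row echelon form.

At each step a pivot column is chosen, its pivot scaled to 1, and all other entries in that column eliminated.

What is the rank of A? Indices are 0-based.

rank = 2

[1] R0 /= 4  ⇒  (1, -1)
     R1 -= 2·R0  ⇒  (0, -1)
[2] R1 /= -1  ⇒  (0, 1)
     R0 -= -1·R1  ⇒  (1, 0)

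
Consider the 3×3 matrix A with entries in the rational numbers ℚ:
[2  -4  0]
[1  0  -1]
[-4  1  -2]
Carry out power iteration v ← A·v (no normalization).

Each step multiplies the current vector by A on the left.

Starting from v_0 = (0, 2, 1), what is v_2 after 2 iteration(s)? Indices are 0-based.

v_0 = (0, 2, 1).
v_1 = A·v_0 = (-8, -1, 0).
v_2 = A·v_1 = (-12, -8, 31).

v_2 = (-12, -8, 31)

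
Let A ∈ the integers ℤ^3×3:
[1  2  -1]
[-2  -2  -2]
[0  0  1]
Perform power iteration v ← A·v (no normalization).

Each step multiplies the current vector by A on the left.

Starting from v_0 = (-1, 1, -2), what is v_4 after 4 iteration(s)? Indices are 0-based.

v_0 = (-1, 1, -2).
v_1 = A·v_0 = (3, 4, -2).
v_2 = A·v_1 = (13, -10, -2).
v_3 = A·v_2 = (-5, -2, -2).
v_4 = A·v_3 = (-7, 18, -2).

v_4 = (-7, 18, -2)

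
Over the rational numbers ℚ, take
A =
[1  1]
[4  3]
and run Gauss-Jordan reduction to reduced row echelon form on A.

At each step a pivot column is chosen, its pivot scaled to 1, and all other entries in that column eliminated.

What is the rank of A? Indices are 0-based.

pivot(0,0)=1: scale R0 → (1, 1)
  clear (1,0): R1 −= (4)R0 → (0, -1)
pivot(1,1)=-1: scale R1 → (0, 1)
  clear (0,1): R0 −= (1)R1 → (1, 0)

rank = 2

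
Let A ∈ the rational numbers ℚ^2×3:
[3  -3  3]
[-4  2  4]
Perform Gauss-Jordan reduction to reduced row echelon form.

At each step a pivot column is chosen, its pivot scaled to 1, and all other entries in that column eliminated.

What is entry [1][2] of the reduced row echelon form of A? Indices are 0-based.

pivot(0,0)=3: scale R0 → (1, -1, 1)
  clear (1,0): R1 −= (-4)R0 → (0, -2, 8)
pivot(1,1)=-2: scale R1 → (0, 1, -4)
  clear (0,1): R0 −= (-1)R1 → (1, 0, -3)

M[1][2] = -4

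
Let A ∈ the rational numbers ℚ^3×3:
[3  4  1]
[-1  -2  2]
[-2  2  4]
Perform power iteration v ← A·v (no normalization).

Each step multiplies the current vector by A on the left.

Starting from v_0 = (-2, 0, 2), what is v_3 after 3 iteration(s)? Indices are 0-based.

v_0 = (-2, 0, 2).
v_1 = A·v_0 = (-4, 6, 12).
v_2 = A·v_1 = (24, 16, 68).
v_3 = A·v_2 = (204, 80, 256).

v_3 = (204, 80, 256)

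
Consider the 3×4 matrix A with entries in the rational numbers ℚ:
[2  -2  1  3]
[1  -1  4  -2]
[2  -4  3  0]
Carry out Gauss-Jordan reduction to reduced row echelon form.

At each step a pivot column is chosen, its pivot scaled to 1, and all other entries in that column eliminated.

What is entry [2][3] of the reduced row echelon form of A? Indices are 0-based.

step 1: normalize row 0 (÷2) = (1, -1, 1/2, 3/2)
  row 1: subtract 1×row0 = (0, 0, 7/2, -7/2)
  row 2: subtract 2×row0 = (0, -2, 2, -3)
step 2: exchange rows 1,2
step 2: normalize row 1 (÷-2) = (0, 1, -1, 3/2)
  row 0: subtract -1×row1 = (1, 0, -1/2, 3)
step 3: normalize row 2 (÷7/2) = (0, 0, 1, -1)
  row 0: subtract -1/2×row2 = (1, 0, 0, 5/2)
  row 1: subtract -1×row2 = (0, 1, 0, 1/2)

M[2][3] = -1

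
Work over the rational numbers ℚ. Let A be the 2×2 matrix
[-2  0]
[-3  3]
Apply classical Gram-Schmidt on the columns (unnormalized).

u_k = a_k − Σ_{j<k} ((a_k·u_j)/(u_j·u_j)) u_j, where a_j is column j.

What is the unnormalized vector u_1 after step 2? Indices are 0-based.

Step 1: u_0 = a_0 = (-2, -3).
Step 2: u_1 = a_1 − (-9/13)·u_0 = (-18/13, 12/13).

u_1 = (-18/13, 12/13)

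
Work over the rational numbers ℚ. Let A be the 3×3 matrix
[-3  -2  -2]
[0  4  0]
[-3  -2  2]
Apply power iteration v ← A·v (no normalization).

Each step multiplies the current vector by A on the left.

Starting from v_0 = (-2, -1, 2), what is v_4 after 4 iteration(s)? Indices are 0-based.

v_0 = (-2, -1, 2).
v_1 = A·v_0 = (4, -4, 12).
v_2 = A·v_1 = (-28, -16, 20).
v_3 = A·v_2 = (76, -64, 156).
v_4 = A·v_3 = (-412, -256, 212).

v_4 = (-412, -256, 212)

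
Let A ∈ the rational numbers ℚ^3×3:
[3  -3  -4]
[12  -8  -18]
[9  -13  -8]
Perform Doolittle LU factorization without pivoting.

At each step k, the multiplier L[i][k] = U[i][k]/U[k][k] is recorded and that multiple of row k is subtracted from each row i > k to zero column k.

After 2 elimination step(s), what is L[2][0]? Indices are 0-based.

k=0: U[0][0]=3
  eliminate (1,0): mult=4, new row 1: (0, 4, -2); set L[1][0]=4
  eliminate (2,0): mult=3, new row 2: (0, -4, 4); set L[2][0]=3
k=1: U[1][1]=4
  eliminate (2,1): mult=-1, new row 2: (0, 0, 2); set L[2][1]=-1

L[2][0] = 3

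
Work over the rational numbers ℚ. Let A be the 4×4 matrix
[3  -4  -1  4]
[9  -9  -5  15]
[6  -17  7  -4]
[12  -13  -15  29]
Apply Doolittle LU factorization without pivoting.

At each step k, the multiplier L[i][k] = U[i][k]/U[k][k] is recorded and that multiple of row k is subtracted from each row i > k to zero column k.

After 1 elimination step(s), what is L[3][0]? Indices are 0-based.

L[3][0] = 4

k=0: U[0][0]=3
  eliminate (1,0): mult=3, new row 1: (0, 3, -2, 3); set L[1][0]=3
  eliminate (2,0): mult=2, new row 2: (0, -9, 9, -12); set L[2][0]=2
  eliminate (3,0): mult=4, new row 3: (0, 3, -11, 13); set L[3][0]=4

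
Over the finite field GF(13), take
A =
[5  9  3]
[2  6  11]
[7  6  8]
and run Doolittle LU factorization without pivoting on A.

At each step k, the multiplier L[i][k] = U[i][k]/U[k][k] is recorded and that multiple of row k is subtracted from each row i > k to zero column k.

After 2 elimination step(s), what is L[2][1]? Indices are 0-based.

L[2][1] = 7

Step 1: pivot at (0,0) is 5.
  row1 ← row1 − (3)·row0  ⇒  L[1][0]=3, U row1=(0, 5, 2)
  row2 ← row2 − (4)·row0  ⇒  L[2][0]=4, U row2=(0, 9, 9)
Step 2: pivot at (1,1) is 5.
  row2 ← row2 − (7)·row1  ⇒  L[2][1]=7, U row2=(0, 0, 8)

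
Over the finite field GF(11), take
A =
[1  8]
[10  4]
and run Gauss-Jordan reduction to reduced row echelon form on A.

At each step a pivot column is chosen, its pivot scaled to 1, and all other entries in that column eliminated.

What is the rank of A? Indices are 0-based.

pivot(0,0)=1: scale R0 → (1, 8)
  clear (1,0): R1 −= (10)R0 → (0, 1)
pivot(1,1)=1: scale R1 → (0, 1)
  clear (0,1): R0 −= (8)R1 → (1, 0)

rank = 2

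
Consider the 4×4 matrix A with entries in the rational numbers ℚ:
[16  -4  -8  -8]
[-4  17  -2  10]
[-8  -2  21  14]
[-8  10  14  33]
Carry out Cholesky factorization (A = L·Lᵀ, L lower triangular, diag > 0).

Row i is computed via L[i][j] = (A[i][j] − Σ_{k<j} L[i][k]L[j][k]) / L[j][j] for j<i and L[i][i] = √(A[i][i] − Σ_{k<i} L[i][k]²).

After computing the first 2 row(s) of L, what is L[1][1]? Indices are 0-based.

Step 1: L[0][0] = √(16) = 4.
  L[1][0] = (-4) / L[0][0] = -1.
Step 2: L[1][1] = √(16) = 4.

L[1][1] = 4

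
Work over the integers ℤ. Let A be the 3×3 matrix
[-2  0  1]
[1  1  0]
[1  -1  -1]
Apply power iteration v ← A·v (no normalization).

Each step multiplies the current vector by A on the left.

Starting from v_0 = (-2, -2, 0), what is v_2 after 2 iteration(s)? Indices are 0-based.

v_2 = (-8, 0, 8)

v_0 = (-2, -2, 0).
v_1 = A·v_0 = (4, -4, 0).
v_2 = A·v_1 = (-8, 0, 8).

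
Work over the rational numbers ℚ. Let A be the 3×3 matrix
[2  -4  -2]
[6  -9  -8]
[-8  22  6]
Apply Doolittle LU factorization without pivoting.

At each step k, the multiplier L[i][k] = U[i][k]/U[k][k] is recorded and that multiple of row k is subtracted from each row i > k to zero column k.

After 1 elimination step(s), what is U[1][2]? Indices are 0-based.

[col 0] pivot 2
  R1 -= 3*R0 → (0, 3, -2)  (L[1][0] := 3)
  R2 -= -4*R0 → (0, 6, -2)  (L[2][0] := -4)

U[1][2] = -2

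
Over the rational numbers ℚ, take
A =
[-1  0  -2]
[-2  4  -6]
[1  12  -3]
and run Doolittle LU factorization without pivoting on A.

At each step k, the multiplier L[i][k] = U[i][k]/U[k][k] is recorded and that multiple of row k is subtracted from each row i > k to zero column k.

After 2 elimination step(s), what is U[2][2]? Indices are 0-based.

U[2][2] = 1

[col 0] pivot -1
  R1 -= 2*R0 → (0, 4, -2)  (L[1][0] := 2)
  R2 -= -1*R0 → (0, 12, -5)  (L[2][0] := -1)
[col 1] pivot 4
  R2 -= 3*R1 → (0, 0, 1)  (L[2][1] := 3)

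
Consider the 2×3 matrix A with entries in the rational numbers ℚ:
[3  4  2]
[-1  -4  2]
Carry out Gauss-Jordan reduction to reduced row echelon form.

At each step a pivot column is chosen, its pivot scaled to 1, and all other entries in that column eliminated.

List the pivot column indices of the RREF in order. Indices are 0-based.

pivot columns: 0, 1

pivot(0,0)=3: scale R0 → (1, 4/3, 2/3)
  clear (1,0): R1 −= (-1)R0 → (0, -8/3, 8/3)
pivot(1,1)=-8/3: scale R1 → (0, 1, -1)
  clear (0,1): R0 −= (4/3)R1 → (1, 0, 2)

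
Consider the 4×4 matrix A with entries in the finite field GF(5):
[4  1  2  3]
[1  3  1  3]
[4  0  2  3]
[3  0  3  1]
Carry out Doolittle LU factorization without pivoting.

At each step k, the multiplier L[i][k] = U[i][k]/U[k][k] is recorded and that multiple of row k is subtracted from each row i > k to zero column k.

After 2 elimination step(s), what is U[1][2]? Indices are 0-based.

U[1][2] = 3

[col 0] pivot 4
  R1 -= 4*R0 → (0, 4, 3, 1)  (L[1][0] := 4)
  R2 -= 1*R0 → (0, 4, 0, 0)  (L[2][0] := 1)
  R3 -= 2*R0 → (0, 3, 4, 0)  (L[3][0] := 2)
[col 1] pivot 4
  R2 -= 1*R1 → (0, 0, 2, 4)  (L[2][1] := 1)
  R3 -= 2*R1 → (0, 0, 3, 3)  (L[3][1] := 2)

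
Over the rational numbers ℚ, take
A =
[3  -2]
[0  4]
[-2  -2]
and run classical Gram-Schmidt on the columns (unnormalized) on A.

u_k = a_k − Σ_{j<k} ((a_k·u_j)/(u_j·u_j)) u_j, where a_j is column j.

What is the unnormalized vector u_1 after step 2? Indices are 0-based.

Step 1: u_0 = a_0 = (3, 0, -2).
Step 2: u_1 = a_1 − (-2/13)·u_0 = (-20/13, 4, -30/13).

u_1 = (-20/13, 4, -30/13)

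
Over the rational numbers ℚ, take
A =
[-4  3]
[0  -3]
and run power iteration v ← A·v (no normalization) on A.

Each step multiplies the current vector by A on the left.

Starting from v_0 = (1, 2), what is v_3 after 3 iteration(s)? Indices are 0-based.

v_3 = (158, -54)

v_0 = (1, 2).
v_1 = A·v_0 = (2, -6).
v_2 = A·v_1 = (-26, 18).
v_3 = A·v_2 = (158, -54).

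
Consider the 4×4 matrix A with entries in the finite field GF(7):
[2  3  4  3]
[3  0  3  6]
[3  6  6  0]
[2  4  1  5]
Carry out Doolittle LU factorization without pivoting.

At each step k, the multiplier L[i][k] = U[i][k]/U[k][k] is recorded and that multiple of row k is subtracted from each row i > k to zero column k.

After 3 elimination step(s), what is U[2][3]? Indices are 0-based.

Step 1: pivot at (0,0) is 2.
  row1 ← row1 − (5)·row0  ⇒  L[1][0]=5, U row1=(0, 6, 4, 5)
  row2 ← row2 − (5)·row0  ⇒  L[2][0]=5, U row2=(0, 5, 0, 6)
  row3 ← row3 − (1)·row0  ⇒  L[3][0]=1, U row3=(0, 1, 4, 2)
Step 2: pivot at (1,1) is 6.
  row2 ← row2 − (2)·row1  ⇒  L[2][1]=2, U row2=(0, 0, 6, 3)
  row3 ← row3 − (6)·row1  ⇒  L[3][1]=6, U row3=(0, 0, 1, 0)
Step 3: pivot at (2,2) is 6.
  row3 ← row3 − (6)·row2  ⇒  L[3][2]=6, U row3=(0, 0, 0, 3)

U[2][3] = 3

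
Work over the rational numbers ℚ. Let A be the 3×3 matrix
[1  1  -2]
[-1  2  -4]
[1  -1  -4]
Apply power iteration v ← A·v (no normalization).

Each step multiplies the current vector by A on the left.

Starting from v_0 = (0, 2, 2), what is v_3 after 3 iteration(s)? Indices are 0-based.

v_0 = (0, 2, 2).
v_1 = A·v_0 = (-2, -4, -10).
v_2 = A·v_1 = (14, 34, 42).
v_3 = A·v_2 = (-36, -114, -188).

v_3 = (-36, -114, -188)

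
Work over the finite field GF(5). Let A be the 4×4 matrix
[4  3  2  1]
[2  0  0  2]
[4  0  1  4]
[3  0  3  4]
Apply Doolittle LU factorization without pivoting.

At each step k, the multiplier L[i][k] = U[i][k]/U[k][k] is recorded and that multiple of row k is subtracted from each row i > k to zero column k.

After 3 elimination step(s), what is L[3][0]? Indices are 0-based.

k=0: U[0][0]=4
  eliminate (1,0): mult=3, new row 1: (0, 1, 4, 4); set L[1][0]=3
  eliminate (2,0): mult=1, new row 2: (0, 2, 4, 3); set L[2][0]=1
  eliminate (3,0): mult=2, new row 3: (0, 4, 4, 2); set L[3][0]=2
k=1: U[1][1]=1
  eliminate (2,1): mult=2, new row 2: (0, 0, 1, 0); set L[2][1]=2
  eliminate (3,1): mult=4, new row 3: (0, 0, 3, 1); set L[3][1]=4
k=2: U[2][2]=1
  eliminate (3,2): mult=3, new row 3: (0, 0, 0, 1); set L[3][2]=3

L[3][0] = 2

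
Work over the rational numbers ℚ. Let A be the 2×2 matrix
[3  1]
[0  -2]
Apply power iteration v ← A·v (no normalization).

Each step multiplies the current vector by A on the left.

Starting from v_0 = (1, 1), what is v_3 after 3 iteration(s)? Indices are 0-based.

v_0 = (1, 1).
v_1 = A·v_0 = (4, -2).
v_2 = A·v_1 = (10, 4).
v_3 = A·v_2 = (34, -8).

v_3 = (34, -8)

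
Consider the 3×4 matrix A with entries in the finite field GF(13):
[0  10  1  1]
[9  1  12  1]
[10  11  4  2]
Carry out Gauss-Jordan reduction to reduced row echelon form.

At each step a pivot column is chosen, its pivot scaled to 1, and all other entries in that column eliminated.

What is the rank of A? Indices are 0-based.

rank = 3

[1] R0 <-> R1
[1] R0 /= 9  ⇒  (1, 3, 10, 3)
     R2 -= 10·R0  ⇒  (0, 7, 8, 11)
[2] R1 /= 10  ⇒  (0, 1, 4, 4)
     R0 -= 3·R1  ⇒  (1, 0, 11, 4)
     R2 -= 7·R1  ⇒  (0, 0, 6, 9)
[3] R2 /= 6  ⇒  (0, 0, 1, 8)
     R0 -= 11·R2  ⇒  (1, 0, 0, 7)
     R1 -= 4·R2  ⇒  (0, 1, 0, 11)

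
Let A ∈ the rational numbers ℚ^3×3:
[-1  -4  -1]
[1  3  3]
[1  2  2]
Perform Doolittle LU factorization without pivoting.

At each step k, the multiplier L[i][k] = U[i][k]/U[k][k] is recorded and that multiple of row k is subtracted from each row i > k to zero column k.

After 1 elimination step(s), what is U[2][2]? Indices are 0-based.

[col 0] pivot -1
  R1 -= -1*R0 → (0, -1, 2)  (L[1][0] := -1)
  R2 -= -1*R0 → (0, -2, 1)  (L[2][0] := -1)

U[2][2] = 1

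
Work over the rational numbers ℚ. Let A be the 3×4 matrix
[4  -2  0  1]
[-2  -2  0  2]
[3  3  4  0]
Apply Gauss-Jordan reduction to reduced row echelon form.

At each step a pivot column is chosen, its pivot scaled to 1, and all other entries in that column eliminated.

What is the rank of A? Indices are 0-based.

rank = 3

step 1: normalize row 0 (÷4) = (1, -1/2, 0, 1/4)
  row 1: subtract -2×row0 = (0, -3, 0, 5/2)
  row 2: subtract 3×row0 = (0, 9/2, 4, -3/4)
step 2: normalize row 1 (÷-3) = (0, 1, 0, -5/6)
  row 0: subtract -1/2×row1 = (1, 0, 0, -1/6)
  row 2: subtract 9/2×row1 = (0, 0, 4, 3)
step 3: normalize row 2 (÷4) = (0, 0, 1, 3/4)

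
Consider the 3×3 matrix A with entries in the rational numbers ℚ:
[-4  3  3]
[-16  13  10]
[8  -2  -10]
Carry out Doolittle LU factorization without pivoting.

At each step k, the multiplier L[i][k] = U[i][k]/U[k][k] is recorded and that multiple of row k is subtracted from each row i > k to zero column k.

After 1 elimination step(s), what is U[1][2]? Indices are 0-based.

[col 0] pivot -4
  R1 -= 4*R0 → (0, 1, -2)  (L[1][0] := 4)
  R2 -= -2*R0 → (0, 4, -4)  (L[2][0] := -2)

U[1][2] = -2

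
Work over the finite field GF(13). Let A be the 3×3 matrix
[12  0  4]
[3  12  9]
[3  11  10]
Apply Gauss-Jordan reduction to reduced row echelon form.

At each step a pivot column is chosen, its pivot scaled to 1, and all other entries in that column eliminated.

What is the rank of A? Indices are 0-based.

[1] R0 /= 12  ⇒  (1, 0, 9)
     R1 -= 3·R0  ⇒  (0, 12, 8)
     R2 -= 3·R0  ⇒  (0, 11, 9)
[2] R1 /= 12  ⇒  (0, 1, 5)
     R2 -= 11·R1  ⇒  (0, 0, 6)
[3] R2 /= 6  ⇒  (0, 0, 1)
     R0 -= 9·R2  ⇒  (1, 0, 0)
     R1 -= 5·R2  ⇒  (0, 1, 0)

rank = 3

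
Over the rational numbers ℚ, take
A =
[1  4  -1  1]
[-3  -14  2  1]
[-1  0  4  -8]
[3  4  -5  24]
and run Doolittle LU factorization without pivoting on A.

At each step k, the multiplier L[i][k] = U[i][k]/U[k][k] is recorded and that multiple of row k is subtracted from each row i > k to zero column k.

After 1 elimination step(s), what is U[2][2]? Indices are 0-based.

U[2][2] = 3

[col 0] pivot 1
  R1 -= -3*R0 → (0, -2, -1, 4)  (L[1][0] := -3)
  R2 -= -1*R0 → (0, 4, 3, -7)  (L[2][0] := -1)
  R3 -= 3*R0 → (0, -8, -2, 21)  (L[3][0] := 3)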